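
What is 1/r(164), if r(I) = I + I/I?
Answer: 1/165 ≈ 0.0060606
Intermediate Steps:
r(I) = 1 + I (r(I) = I + 1 = 1 + I)
1/r(164) = 1/(1 + 164) = 1/165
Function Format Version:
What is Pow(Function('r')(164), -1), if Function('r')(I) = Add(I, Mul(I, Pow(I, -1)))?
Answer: Rational(1, 165) ≈ 0.0060606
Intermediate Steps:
Function('r')(I) = Add(1, I) (Function('r')(I) = Add(I, 1) = Add(1, I))
Pow(Function('r')(164), -1) = Pow(Add(1, 164), -1) = Pow(165, -1) = Rational(1, 165)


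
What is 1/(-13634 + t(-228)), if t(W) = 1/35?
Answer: -35/477189 ≈ -7.3346e-5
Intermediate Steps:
t(W) = 1/35
1/(-13634 + t(-228)) = 1/(-13634 + 1/35) = 1/(-477189/35) = -35/477189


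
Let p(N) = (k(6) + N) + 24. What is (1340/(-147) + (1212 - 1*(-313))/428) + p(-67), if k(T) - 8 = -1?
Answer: -2614321/62916 ≈ -41.553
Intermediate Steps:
k(T) = 7 (k(T) = 8 - 1 = 7)
p(N) = 31 + N (p(N) = (7 + N) + 24 = 31 + N)
(1340/(-147) + (1212 - 1*(-313))/428) + p(-67) = (1340/(-147) + (1212 - 1*(-313))/428) + (31 - 67) = (1340*(-1/147) + (1212 + 313)*(1/428)) - 36 = (-1340/147 + 1525*(1/428)) - 36 = (-1340/147 + 1525/428) - 36 = -349345/62916 - 36 = -2614321/62916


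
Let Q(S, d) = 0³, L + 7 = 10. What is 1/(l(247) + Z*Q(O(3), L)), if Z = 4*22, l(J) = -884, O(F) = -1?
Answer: -1/884 ≈ -0.0011312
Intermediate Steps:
L = 3 (L = -7 + 10 = 3)
Q(S, d) = 0
Z = 88
1/(l(247) + Z*Q(O(3), L)) = 1/(-884 + 88*0) = 1/(-884 + 0) = 1/(-884) = -1/884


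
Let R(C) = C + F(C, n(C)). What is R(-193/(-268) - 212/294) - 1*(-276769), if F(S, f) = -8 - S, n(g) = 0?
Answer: 276761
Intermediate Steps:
R(C) = -8 (R(C) = C + (-8 - C) = -8)
R(-193/(-268) - 212/294) - 1*(-276769) = -8 - 1*(-276769) = -8 + 276769 = 276761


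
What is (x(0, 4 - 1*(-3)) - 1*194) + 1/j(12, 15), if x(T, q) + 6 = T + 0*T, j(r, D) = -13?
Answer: -2601/13 ≈ -200.08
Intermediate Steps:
x(T, q) = -6 + T (x(T, q) = -6 + (T + 0*T) = -6 + (T + 0) = -6 + T)
(x(0, 4 - 1*(-3)) - 1*194) + 1/j(12, 15) = ((-6 + 0) - 1*194) + 1/(-13) = (-6 - 194) + 1*(-1/13) = -200 - 1/13 = -2601/13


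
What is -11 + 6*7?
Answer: 31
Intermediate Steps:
-11 + 6*7 = -11 + 42 = 31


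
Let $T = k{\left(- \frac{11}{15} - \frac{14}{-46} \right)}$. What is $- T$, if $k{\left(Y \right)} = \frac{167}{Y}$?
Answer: $\frac{57615}{148} \approx 389.29$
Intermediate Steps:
$T = - \frac{57615}{148}$ ($T = \frac{167}{- \frac{11}{15} - \frac{14}{-46}} = \frac{167}{\left(-11\right) \frac{1}{15} - - \frac{7}{23}} = \frac{167}{- \frac{11}{15} + \frac{7}{23}} = \frac{167}{- \frac{148}{345}} = 167 \left(- \frac{345}{148}\right) = - \frac{57615}{148} \approx -389.29$)
$- T = \left(-1\right) \left(- \frac{57615}{148}\right) = \frac{57615}{148}$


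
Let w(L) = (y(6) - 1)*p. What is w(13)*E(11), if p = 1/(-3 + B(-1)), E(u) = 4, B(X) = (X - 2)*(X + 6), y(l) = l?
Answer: -10/9 ≈ -1.1111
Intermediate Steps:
B(X) = (-2 + X)*(6 + X)
p = -1/18 (p = 1/(-3 + (-12 + (-1)² + 4*(-1))) = 1/(-3 + (-12 + 1 - 4)) = 1/(-3 - 15) = 1/(-18) = -1/18 ≈ -0.055556)
w(L) = -5/18 (w(L) = (6 - 1)*(-1/18) = 5*(-1/18) = -5/18)
w(13)*E(11) = -5/18*4 = -10/9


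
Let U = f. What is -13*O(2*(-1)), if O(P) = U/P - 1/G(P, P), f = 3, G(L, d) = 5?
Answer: 221/10 ≈ 22.100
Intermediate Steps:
U = 3
O(P) = -1/5 + 3/P (O(P) = 3/P - 1/5 = -1/5 + 3/P)
-13*O(2*(-1)) = -13*(15 - 2*(-1))/(5*(2*(-1))) = -13*(15 - 1*(-2))/(5*(-2)) = -13*(-1)*(15 + 2)/(5*2) = -13*(-1)*17/(5*2) = -13*(-17/10) = 221/10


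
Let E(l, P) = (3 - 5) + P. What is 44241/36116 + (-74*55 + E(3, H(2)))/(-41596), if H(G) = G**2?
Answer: 496792131/375570284 ≈ 1.3228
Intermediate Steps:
E(l, P) = -2 + P
44241/36116 + (-74*55 + E(3, H(2)))/(-41596) = 44241/36116 + (-74*55 + (-2 + 2**2))/(-41596) = 44241*(1/36116) + (-4070 + (-2 + 4))*(-1/41596) = 44241/36116 + (-4070 + 2)*(-1/41596) = 44241/36116 - 4068*(-1/41596) = 44241/36116 + 1017/10399 = 496792131/375570284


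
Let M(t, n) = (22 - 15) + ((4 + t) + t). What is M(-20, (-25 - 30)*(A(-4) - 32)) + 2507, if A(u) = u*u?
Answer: 2478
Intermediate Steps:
A(u) = u²
M(t, n) = 11 + 2*t (M(t, n) = 7 + (4 + 2*t) = 11 + 2*t)
M(-20, (-25 - 30)*(A(-4) - 32)) + 2507 = (11 + 2*(-20)) + 2507 = (11 - 40) + 2507 = -29 + 2507 = 2478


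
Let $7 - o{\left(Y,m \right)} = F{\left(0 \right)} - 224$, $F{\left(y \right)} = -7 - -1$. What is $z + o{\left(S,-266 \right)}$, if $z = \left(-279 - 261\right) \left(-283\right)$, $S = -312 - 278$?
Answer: $153057$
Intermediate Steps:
$S = -590$ ($S = -312 - 278 = -590$)
$F{\left(y \right)} = -6$ ($F{\left(y \right)} = -7 + 1 = -6$)
$o{\left(Y,m \right)} = 237$ ($o{\left(Y,m \right)} = 7 - \left(-6 - 224\right) = 7 - -230 = 7 + 230 = 237$)
$z = 152820$ ($z = \left(-540\right) \left(-283\right) = 152820$)
$z + o{\left(S,-266 \right)} = 152820 + 237 = 153057$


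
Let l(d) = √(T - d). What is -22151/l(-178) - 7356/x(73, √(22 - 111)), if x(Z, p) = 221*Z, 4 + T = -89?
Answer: -7356/16133 - 1303*√85/5 ≈ -2403.1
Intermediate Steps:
T = -93 (T = -4 - 89 = -93)
l(d) = √(-93 - d)
-22151/l(-178) - 7356/x(73, √(22 - 111)) = -22151/√(-93 - 1*(-178)) - 7356/(221*73) = -22151/√(-93 + 178) - 7356/16133 = -22151*√85/85 - 7356*1/16133 = -1303*√85/5 - 7356/16133 = -7356/16133 - 1303*√85/5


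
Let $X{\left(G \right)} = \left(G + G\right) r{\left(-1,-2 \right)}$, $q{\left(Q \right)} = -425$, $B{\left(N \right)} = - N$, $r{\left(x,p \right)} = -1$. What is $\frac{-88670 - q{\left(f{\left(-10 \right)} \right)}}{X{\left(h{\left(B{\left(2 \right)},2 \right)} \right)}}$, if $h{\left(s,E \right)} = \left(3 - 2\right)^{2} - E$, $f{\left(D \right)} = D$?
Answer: $- \frac{88245}{2} \approx -44123.0$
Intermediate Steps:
$h{\left(s,E \right)} = 1 - E$ ($h{\left(s,E \right)} = 1^{2} - E = 1 - E$)
$X{\left(G \right)} = - 2 G$ ($X{\left(G \right)} = \left(G + G\right) \left(-1\right) = 2 G \left(-1\right) = - 2 G$)
$\frac{-88670 - q{\left(f{\left(-10 \right)} \right)}}{X{\left(h{\left(B{\left(2 \right)},2 \right)} \right)}} = \frac{-88670 - -425}{\left(-2\right) \left(1 - 2\right)} = \frac{-88670 + 425}{\left(-2\right) \left(1 - 2\right)} = - \frac{88245}{\left(-2\right) \left(-1\right)} = - \frac{88245}{2}$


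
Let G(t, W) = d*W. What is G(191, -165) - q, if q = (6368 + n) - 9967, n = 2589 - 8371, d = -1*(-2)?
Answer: 9051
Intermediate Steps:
d = 2
n = -5782
G(t, W) = 2*W
q = -9381 (q = (6368 - 5782) - 9967 = 586 - 9967 = -9381)
G(191, -165) - q = 2*(-165) - 1*(-9381) = -330 + 9381 = 9051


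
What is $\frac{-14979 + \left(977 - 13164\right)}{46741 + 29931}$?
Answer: $- \frac{13583}{38336} \approx -0.35431$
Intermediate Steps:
$\frac{-14979 + \left(977 - 13164\right)}{46741 + 29931} = \frac{-14979 + \left(977 - 13164\right)}{76672} = \left(-14979 - 12187\right) \frac{1}{76672} = \left(-27166\right) \frac{1}{76672} = - \frac{13583}{38336}$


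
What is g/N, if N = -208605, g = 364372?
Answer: -364372/208605 ≈ -1.7467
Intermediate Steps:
g/N = 364372/(-208605) = 364372*(-1/208605) = -364372/208605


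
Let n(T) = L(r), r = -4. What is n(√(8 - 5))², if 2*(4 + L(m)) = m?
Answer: 36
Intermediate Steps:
L(m) = -4 + m/2
n(T) = -6 (n(T) = -4 + (½)*(-4) = -4 - 2 = -6)
n(√(8 - 5))² = (-6)² = 36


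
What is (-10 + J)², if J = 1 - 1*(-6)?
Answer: 9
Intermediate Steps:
J = 7 (J = 1 + 6 = 7)
(-10 + J)² = (-10 + 7)² = (-3)² = 9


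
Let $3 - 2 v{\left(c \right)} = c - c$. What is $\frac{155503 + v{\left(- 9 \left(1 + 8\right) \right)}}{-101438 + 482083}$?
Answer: $\frac{311009}{761290} \approx 0.40853$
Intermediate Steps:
$v{\left(c \right)} = \frac{3}{2}$ ($v{\left(c \right)} = \frac{3}{2} - \frac{c - c}{2} = \frac{3}{2} - 0 = \frac{3}{2} + 0 = \frac{3}{2}$)
$\frac{155503 + v{\left(- 9 \left(1 + 8\right) \right)}}{-101438 + 482083} = \frac{155503 + \frac{3}{2}}{-101438 + 482083} = \frac{311009}{2 \cdot 380645} = \frac{311009}{2} \cdot \frac{1}{380645} = \frac{311009}{761290}$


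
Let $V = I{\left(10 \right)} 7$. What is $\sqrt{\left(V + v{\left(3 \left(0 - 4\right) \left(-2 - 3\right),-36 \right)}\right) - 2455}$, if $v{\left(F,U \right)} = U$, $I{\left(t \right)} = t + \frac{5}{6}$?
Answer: $\frac{i \sqrt{86946}}{6} \approx 49.144 i$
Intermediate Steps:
$I{\left(t \right)} = \frac{5}{6} + t$ ($I{\left(t \right)} = t + 5 \cdot \frac{1}{6} = t + \frac{5}{6} = \frac{5}{6} + t$)
$V = \frac{455}{6}$ ($V = \left(\frac{5}{6} + 10\right) 7 = \frac{65}{6} \cdot 7 = \frac{455}{6} \approx 75.833$)
$\sqrt{\left(V + v{\left(3 \left(0 - 4\right) \left(-2 - 3\right),-36 \right)}\right) - 2455} = \sqrt{\left(\frac{455}{6} - 36\right) - 2455} = \sqrt{\frac{239}{6} - 2455} = \sqrt{- \frac{14491}{6}} = \frac{i \sqrt{86946}}{6}$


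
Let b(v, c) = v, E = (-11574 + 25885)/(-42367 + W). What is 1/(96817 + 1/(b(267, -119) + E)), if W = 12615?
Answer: 7929473/767707817193 ≈ 1.0329e-5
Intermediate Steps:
E = -14311/29752 (E = (-11574 + 25885)/(-42367 + 12615) = 14311/(-29752) = 14311*(-1/29752) = -14311/29752 ≈ -0.48101)
1/(96817 + 1/(b(267, -119) + E)) = 1/(96817 + 1/(267 - 14311/29752)) = 1/(96817 + 1/(7929473/29752)) = 1/(96817 + 29752/7929473) = 1/(767707817193/7929473) = 7929473/767707817193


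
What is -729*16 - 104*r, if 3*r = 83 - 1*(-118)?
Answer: -18632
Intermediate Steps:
r = 67 (r = (83 - 1*(-118))/3 = (83 + 118)/3 = (⅓)*201 = 67)
-729*16 - 104*r = -729*16 - 104*67 = -11664 - 1*6968 = -11664 - 6968 = -18632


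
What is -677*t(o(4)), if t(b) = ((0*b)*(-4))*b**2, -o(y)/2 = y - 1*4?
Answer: 0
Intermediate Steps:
o(y) = 8 - 2*y (o(y) = -2*(y - 1*4) = -2*(y - 4) = -2*(-4 + y) = 8 - 2*y)
t(b) = 0 (t(b) = (0*(-4))*b**2 = 0*b**2 = 0)
-677*t(o(4)) = -677*0 = 0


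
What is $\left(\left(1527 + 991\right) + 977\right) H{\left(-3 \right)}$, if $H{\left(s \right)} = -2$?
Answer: $-6990$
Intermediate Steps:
$\left(\left(1527 + 991\right) + 977\right) H{\left(-3 \right)} = \left(\left(1527 + 991\right) + 977\right) \left(-2\right) = \left(2518 + 977\right) \left(-2\right) = 3495 \left(-2\right) = -6990$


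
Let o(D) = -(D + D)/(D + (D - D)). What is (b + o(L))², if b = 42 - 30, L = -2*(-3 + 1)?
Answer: 100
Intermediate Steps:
L = 4 (L = -2*(-2) = 4)
o(D) = -2 (o(D) = -2*D/(D + 0) = -2*D/D = -1*2 = -2)
b = 12
(b + o(L))² = (12 - 2)² = 10² = 100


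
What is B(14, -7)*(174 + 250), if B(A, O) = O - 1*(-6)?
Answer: -424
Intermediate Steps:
B(A, O) = 6 + O (B(A, O) = O + 6 = 6 + O)
B(14, -7)*(174 + 250) = (6 - 7)*(174 + 250) = -1*424 = -424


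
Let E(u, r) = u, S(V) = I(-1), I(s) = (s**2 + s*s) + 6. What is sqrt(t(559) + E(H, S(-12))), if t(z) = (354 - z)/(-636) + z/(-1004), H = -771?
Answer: I*sqrt(4913467652838)/79818 ≈ 27.771*I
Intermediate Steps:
I(s) = 6 + 2*s**2 (I(s) = (s**2 + s**2) + 6 = 2*s**2 + 6 = 6 + 2*s**2)
S(V) = 8 (S(V) = 6 + 2*(-1)**2 = 6 + 2*1 = 6 + 2 = 8)
t(z) = -59/106 + 23*z/39909 (t(z) = (354 - z)*(-1/636) + z*(-1/1004) = (-59/106 + z/636) - z/1004 = -59/106 + 23*z/39909)
sqrt(t(559) + E(H, S(-12))) = sqrt((-59/106 + (23/39909)*559) - 771) = sqrt((-59/106 + 12857/39909) - 771) = sqrt(-18713/79818 - 771) = sqrt(-61558391/79818) = I*sqrt(4913467652838)/79818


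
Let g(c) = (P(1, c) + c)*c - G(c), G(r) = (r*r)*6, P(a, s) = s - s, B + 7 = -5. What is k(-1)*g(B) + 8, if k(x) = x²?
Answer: -712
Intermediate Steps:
B = -12 (B = -7 - 5 = -12)
P(a, s) = 0
G(r) = 6*r² (G(r) = r²*6 = 6*r²)
g(c) = -5*c² (g(c) = (0 + c)*c - 6*c² = c*c - 6*c² = c² - 6*c² = -5*c²)
k(-1)*g(B) + 8 = (-1)²*(-5*(-12)²) + 8 = 1*(-5*144) + 8 = 1*(-720) + 8 = -720 + 8 = -712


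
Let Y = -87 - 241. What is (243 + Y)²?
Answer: 7225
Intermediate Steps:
Y = -328
(243 + Y)² = (243 - 328)² = (-85)² = 7225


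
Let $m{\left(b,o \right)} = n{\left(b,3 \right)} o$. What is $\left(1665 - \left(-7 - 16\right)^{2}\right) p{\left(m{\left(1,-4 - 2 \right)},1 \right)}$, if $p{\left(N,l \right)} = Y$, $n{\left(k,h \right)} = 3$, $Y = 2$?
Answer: $2272$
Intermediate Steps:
$m{\left(b,o \right)} = 3 o$
$p{\left(N,l \right)} = 2$
$\left(1665 - \left(-7 - 16\right)^{2}\right) p{\left(m{\left(1,-4 - 2 \right)},1 \right)} = \left(1665 - \left(-7 - 16\right)^{2}\right) 2 = \left(1665 - \left(-23\right)^{2}\right) 2 = \left(1665 - 529\right) 2 = 1136 \cdot 2 = 2272$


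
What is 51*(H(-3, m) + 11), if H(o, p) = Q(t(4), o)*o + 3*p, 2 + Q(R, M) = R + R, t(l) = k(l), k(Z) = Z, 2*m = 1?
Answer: -561/2 ≈ -280.50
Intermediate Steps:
m = 1/2 (m = (1/2)*1 = 1/2 ≈ 0.50000)
t(l) = l
Q(R, M) = -2 + 2*R (Q(R, M) = -2 + (R + R) = -2 + 2*R)
H(o, p) = 3*p + 6*o (H(o, p) = (-2 + 2*4)*o + 3*p = (-2 + 8)*o + 3*p = 6*o + 3*p = 3*p + 6*o)
51*(H(-3, m) + 11) = 51*((3*(1/2) + 6*(-3)) + 11) = 51*((3/2 - 18) + 11) = 51*(-33/2 + 11) = 51*(-11/2) = -561/2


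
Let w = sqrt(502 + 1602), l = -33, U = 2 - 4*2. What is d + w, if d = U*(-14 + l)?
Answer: 282 + 2*sqrt(526) ≈ 327.87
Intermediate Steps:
U = -6 (U = 2 - 8 = -6)
w = 2*sqrt(526) (w = sqrt(2104) = 2*sqrt(526) ≈ 45.869)
d = 282 (d = -6*(-14 - 33) = -6*(-47) = 282)
d + w = 282 + 2*sqrt(526)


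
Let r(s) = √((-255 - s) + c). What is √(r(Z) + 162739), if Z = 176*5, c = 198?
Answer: √(162739 + I*√937) ≈ 403.41 + 0.038*I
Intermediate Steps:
Z = 880
r(s) = √(-57 - s) (r(s) = √((-255 - s) + 198) = √(-57 - s))
√(r(Z) + 162739) = √(√(-57 - 1*880) + 162739) = √(√(-57 - 880) + 162739) = √(√(-937) + 162739) = √(I*√937 + 162739) = √(162739 + I*√937)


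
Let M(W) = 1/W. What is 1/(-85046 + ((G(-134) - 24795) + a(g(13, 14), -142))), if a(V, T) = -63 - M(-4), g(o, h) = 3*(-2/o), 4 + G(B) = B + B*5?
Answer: -4/442847 ≈ -9.0325e-6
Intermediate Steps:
G(B) = -4 + 6*B (G(B) = -4 + (B + B*5) = -4 + (B + 5*B) = -4 + 6*B)
g(o, h) = -6/o
a(V, T) = -251/4 (a(V, T) = -63 - 1/(-4) = -63 - 1*(-¼) = -63 + ¼ = -251/4)
1/(-85046 + ((G(-134) - 24795) + a(g(13, 14), -142))) = 1/(-85046 + (((-4 + 6*(-134)) - 24795) - 251/4)) = 1/(-85046 + (((-4 - 804) - 24795) - 251/4)) = 1/(-85046 + ((-808 - 24795) - 251/4)) = 1/(-85046 + (-25603 - 251/4)) = 1/(-85046 - 102663/4) = 1/(-442847/4) = -4/442847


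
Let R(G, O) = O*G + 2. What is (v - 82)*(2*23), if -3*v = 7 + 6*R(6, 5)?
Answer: -20470/3 ≈ -6823.3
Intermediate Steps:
R(G, O) = 2 + G*O (R(G, O) = G*O + 2 = 2 + G*O)
v = -199/3 (v = -(7 + 6*(2 + 6*5))/3 = -(7 + 6*(2 + 30))/3 = -(7 + 6*32)/3 = -(7 + 192)/3 = -⅓*199 = -199/3 ≈ -66.333)
(v - 82)*(2*23) = (-199/3 - 82)*(2*23) = -445/3*46 = -20470/3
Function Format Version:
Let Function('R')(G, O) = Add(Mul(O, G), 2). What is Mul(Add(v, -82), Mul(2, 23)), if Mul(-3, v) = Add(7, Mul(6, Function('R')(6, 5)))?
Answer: Rational(-20470, 3) ≈ -6823.3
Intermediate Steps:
Function('R')(G, O) = Add(2, Mul(G, O)) (Function('R')(G, O) = Add(Mul(G, O), 2) = Add(2, Mul(G, O)))
v = Rational(-199, 3) (v = Mul(Rational(-1, 3), Add(7, Mul(6, Add(2, Mul(6, 5))))) = Mul(Rational(-1, 3), Add(7, Mul(6, Add(2, 30)))) = Mul(Rational(-1, 3), Add(7, Mul(6, 32))) = Mul(Rational(-1, 3), Add(7, 192)) = Mul(Rational(-1, 3), 199) = Rational(-199, 3) ≈ -66.333)
Mul(Add(v, -82), Mul(2, 23)) = Mul(Add(Rational(-199, 3), -82), Mul(2, 23)) = Mul(Rational(-445, 3), 46) = Rational(-20470, 3)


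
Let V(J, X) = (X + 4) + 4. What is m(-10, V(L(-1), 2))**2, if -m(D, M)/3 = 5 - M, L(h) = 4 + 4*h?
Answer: 225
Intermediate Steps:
V(J, X) = 8 + X (V(J, X) = (4 + X) + 4 = 8 + X)
m(D, M) = -15 + 3*M (m(D, M) = -3*(5 - M) = -15 + 3*M)
m(-10, V(L(-1), 2))**2 = (-15 + 3*(8 + 2))**2 = (-15 + 3*10)**2 = (-15 + 30)**2 = 15**2 = 225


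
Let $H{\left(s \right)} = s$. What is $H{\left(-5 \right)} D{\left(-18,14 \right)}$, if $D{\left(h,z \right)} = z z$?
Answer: $-980$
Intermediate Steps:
$D{\left(h,z \right)} = z^{2}$
$H{\left(-5 \right)} D{\left(-18,14 \right)} = - 5 \cdot 14^{2} = \left(-5\right) 196 = -980$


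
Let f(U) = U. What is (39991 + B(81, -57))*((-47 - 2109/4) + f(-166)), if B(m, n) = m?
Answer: -29663298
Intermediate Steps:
(39991 + B(81, -57))*((-47 - 2109/4) + f(-166)) = (39991 + 81)*((-47 - 2109/4) - 166) = 40072*((-47 - 2109/4) - 166) = 40072*(-2297/4 - 166) = 40072*(-2961/4) = -29663298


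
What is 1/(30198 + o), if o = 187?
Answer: 1/30385 ≈ 3.2911e-5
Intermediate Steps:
1/(30198 + o) = 1/(30198 + 187) = 1/30385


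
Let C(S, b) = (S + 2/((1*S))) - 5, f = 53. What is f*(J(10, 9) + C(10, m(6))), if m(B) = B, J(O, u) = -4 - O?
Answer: -2332/5 ≈ -466.40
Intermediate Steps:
C(S, b) = -5 + S + 2/S (C(S, b) = (S + 2/S) - 5 = -5 + S + 2/S)
f*(J(10, 9) + C(10, m(6))) = 53*((-4 - 1*10) + (-5 + 10 + 2/10)) = 53*((-4 - 10) + (-5 + 10 + 2*(⅒))) = 53*(-14 + (-5 + 10 + ⅕)) = 53*(-14 + 26/5) = 53*(-44/5) = -2332/5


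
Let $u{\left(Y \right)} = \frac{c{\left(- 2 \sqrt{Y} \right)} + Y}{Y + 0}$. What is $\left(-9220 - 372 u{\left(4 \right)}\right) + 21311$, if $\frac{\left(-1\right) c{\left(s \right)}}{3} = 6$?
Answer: $13393$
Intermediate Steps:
$c{\left(s \right)} = -18$ ($c{\left(s \right)} = \left(-3\right) 6 = -18$)
$u{\left(Y \right)} = \frac{-18 + Y}{Y}$ ($u{\left(Y \right)} = \frac{-18 + Y}{Y + 0} = \frac{-18 + Y}{Y}$)
$\left(-9220 - 372 u{\left(4 \right)}\right) + 21311 = \left(-9220 - 372 \frac{-18 + 4}{4}\right) + 21311 = \left(-9220 - 372 \cdot \frac{1}{4} \left(-14\right)\right) + 21311 = \left(-9220 - -1302\right) + 21311 = \left(-9220 + 1302\right) + 21311 = -7918 + 21311 = 13393$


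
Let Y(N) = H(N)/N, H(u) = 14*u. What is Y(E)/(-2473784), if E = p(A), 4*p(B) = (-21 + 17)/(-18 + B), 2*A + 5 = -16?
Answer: -7/1236892 ≈ -5.6593e-6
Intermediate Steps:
A = -21/2 (A = -5/2 + (½)*(-16) = -5/2 - 8 = -21/2 ≈ -10.500)
p(B) = -1/(-18 + B) (p(B) = ((-21 + 17)/(-18 + B))/4 = (-4/(-18 + B))/4 = -1/(-18 + B))
E = 2/57 (E = -1/(-18 - 21/2) = -1/(-57/2) = -1*(-2/57) = 2/57 ≈ 0.035088)
Y(N) = 14 (Y(N) = (14*N)/N = 14)
Y(E)/(-2473784) = 14/(-2473784) = 14*(-1/2473784) = -7/1236892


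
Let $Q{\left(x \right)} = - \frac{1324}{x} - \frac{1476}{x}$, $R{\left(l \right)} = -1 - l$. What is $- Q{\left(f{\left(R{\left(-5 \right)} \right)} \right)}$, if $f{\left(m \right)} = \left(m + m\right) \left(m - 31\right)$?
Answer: $- \frac{350}{27} \approx -12.963$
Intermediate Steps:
$f{\left(m \right)} = 2 m \left(-31 + m\right)$
$Q{\left(x \right)} = - \frac{2800}{x}$
$- Q{\left(f{\left(R{\left(-5 \right)} \right)} \right)} = - \frac{-2800}{2 \left(-1 - -5\right) \left(-31 - -4\right)} = - \frac{-2800}{2 \left(-1 + 5\right) \left(-31 + \left(-1 + 5\right)\right)} = - \frac{-2800}{2 \cdot 4 \left(-31 + 4\right)} = - \frac{-2800}{2 \cdot 4 \left(-27\right)} = - \frac{-2800}{-216} = - \frac{\left(-2800\right) \left(-1\right)}{216} = \left(-1\right) \frac{350}{27} = - \frac{350}{27}$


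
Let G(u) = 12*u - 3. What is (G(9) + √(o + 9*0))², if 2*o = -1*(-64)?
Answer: 11057 + 840*√2 ≈ 12245.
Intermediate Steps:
o = 32 (o = (-1*(-64))/2 = (½)*64 = 32)
G(u) = -3 + 12*u
(G(9) + √(o + 9*0))² = ((-3 + 12*9) + √(32 + 9*0))² = ((-3 + 108) + √(32 + 0))² = (105 + √32)² = (105 + 4*√2)²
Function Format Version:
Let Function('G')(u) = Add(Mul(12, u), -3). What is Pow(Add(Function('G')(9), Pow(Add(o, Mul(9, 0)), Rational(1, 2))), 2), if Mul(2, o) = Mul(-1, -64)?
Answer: Add(11057, Mul(840, Pow(2, Rational(1, 2)))) ≈ 12245.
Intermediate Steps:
o = 32 (o = Mul(Rational(1, 2), Mul(-1, -64)) = Mul(Rational(1, 2), 64) = 32)
Function('G')(u) = Add(-3, Mul(12, u))
Pow(Add(Function('G')(9), Pow(Add(o, Mul(9, 0)), Rational(1, 2))), 2) = Pow(Add(Add(-3, Mul(12, 9)), Pow(Add(32, Mul(9, 0)), Rational(1, 2))), 2) = Pow(Add(Add(-3, 108), Pow(Add(32, 0), Rational(1, 2))), 2) = Pow(Add(105, Pow(32, Rational(1, 2))), 2) = Pow(Add(105, Mul(4, Pow(2, Rational(1, 2)))), 2)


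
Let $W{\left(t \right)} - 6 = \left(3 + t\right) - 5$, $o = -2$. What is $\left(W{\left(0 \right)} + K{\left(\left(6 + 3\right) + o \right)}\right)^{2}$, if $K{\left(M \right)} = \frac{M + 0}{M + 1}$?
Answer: $\frac{1521}{64} \approx 23.766$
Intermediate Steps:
$W{\left(t \right)} = 4 + t$ ($W{\left(t \right)} = 6 + \left(\left(3 + t\right) - 5\right) = 6 + \left(-2 + t\right) = 4 + t$)
$K{\left(M \right)} = \frac{M}{1 + M}$
$\left(W{\left(0 \right)} + K{\left(\left(6 + 3\right) + o \right)}\right)^{2} = \left(\left(4 + 0\right) + \frac{\left(6 + 3\right) - 2}{1 + \left(\left(6 + 3\right) - 2\right)}\right)^{2} = \left(4 + \frac{9 - 2}{1 + \left(9 - 2\right)}\right)^{2} = \left(4 + \frac{7}{1 + 7}\right)^{2} = \left(4 + \frac{7}{8}\right)^{2} = \left(\frac{39}{8}\right)^{2} = \frac{1521}{64}$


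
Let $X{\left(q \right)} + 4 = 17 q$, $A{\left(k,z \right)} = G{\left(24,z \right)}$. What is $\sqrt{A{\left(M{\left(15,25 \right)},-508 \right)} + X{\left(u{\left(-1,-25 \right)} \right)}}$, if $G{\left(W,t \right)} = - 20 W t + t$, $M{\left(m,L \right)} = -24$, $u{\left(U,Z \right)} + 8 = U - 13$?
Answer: $\sqrt{242954} \approx 492.9$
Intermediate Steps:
$u{\left(U,Z \right)} = -21 + U$ ($u{\left(U,Z \right)} = -8 + \left(U - 13\right) = -8 + \left(-13 + U\right) = -21 + U$)
$G{\left(W,t \right)} = t - 20 W t$ ($G{\left(W,t \right)} = - 20 W t + t = t - 20 W t$)
$A{\left(k,z \right)} = - 479 z$ ($A{\left(k,z \right)} = z \left(1 - 480\right) = z \left(-479\right) = - 479 z$)
$X{\left(q \right)} = -4 + 17 q$
$\sqrt{A{\left(M{\left(15,25 \right)},-508 \right)} + X{\left(u{\left(-1,-25 \right)} \right)}} = \sqrt{\left(-479\right) \left(-508\right) + \left(-4 + 17 \left(-21 - 1\right)\right)} = \sqrt{243332 + \left(-4 + 17 \left(-22\right)\right)} = \sqrt{243332 - 378} = \sqrt{242954}$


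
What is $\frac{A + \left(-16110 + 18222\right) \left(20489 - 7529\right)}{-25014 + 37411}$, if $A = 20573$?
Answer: $\frac{27392093}{12397} \approx 2209.6$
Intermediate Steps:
$\frac{A + \left(-16110 + 18222\right) \left(20489 - 7529\right)}{-25014 + 37411} = \frac{20573 + \left(-16110 + 18222\right) \left(20489 - 7529\right)}{-25014 + 37411} = \frac{20573 + 2112 \cdot 12960}{12397} = \left(20573 + 27371520\right) \frac{1}{12397} = 27392093 \cdot \frac{1}{12397} = \frac{27392093}{12397}$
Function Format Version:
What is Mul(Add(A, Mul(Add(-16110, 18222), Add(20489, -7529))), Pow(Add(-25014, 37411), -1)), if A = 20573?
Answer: Rational(27392093, 12397) ≈ 2209.6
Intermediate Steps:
Mul(Add(A, Mul(Add(-16110, 18222), Add(20489, -7529))), Pow(Add(-25014, 37411), -1)) = Mul(Add(20573, Mul(Add(-16110, 18222), Add(20489, -7529))), Pow(Add(-25014, 37411), -1)) = Mul(Add(20573, Mul(2112, 12960)), Pow(12397, -1)) = Mul(Add(20573, 27371520), Rational(1, 12397)) = Mul(27392093, Rational(1, 12397)) = Rational(27392093, 12397)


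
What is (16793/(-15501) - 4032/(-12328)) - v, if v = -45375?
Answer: 1083856419866/23887041 ≈ 45374.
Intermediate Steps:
(16793/(-15501) - 4032/(-12328)) - v = (16793/(-15501) - 4032/(-12328)) - 1*(-45375) = (16793*(-1/15501) - 4032*(-1/12328)) + 45375 = (-16793/15501 + 504/1541) + 45375 = -18065509/23887041 + 45375 = 1083856419866/23887041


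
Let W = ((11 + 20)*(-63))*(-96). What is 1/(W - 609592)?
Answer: -1/422104 ≈ -2.3691e-6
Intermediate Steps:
W = 187488 (W = (31*(-63))*(-96) = -1953*(-96) = 187488)
1/(W - 609592) = 1/(187488 - 609592) = 1/(-422104) = -1/422104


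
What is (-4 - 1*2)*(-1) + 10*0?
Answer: 6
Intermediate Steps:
(-4 - 1*2)*(-1) + 10*0 = (-4 - 2)*(-1) + 0 = -6*(-1) + 0 = 6 + 0 = 6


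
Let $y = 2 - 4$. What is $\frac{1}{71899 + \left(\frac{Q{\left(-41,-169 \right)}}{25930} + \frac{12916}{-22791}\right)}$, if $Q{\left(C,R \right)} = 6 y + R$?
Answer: $\frac{590970630}{42489858289319} \approx 1.3909 \cdot 10^{-5}$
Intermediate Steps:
$y = -2$ ($y = 2 - 4 = -2$)
$Q{\left(C,R \right)} = -12 + R$ ($Q{\left(C,R \right)} = 6 \left(-2\right) + R = -12 + R$)
$\frac{1}{71899 + \left(\frac{Q{\left(-41,-169 \right)}}{25930} + \frac{12916}{-22791}\right)} = \frac{1}{71899 + \left(\frac{-12 - 169}{25930} + \frac{12916}{-22791}\right)} = \frac{1}{71899 + \left(\left(-181\right) \frac{1}{25930} + 12916 \left(- \frac{1}{22791}\right)\right)} = \frac{1}{71899 - \frac{339037051}{590970630}} = \frac{1}{\frac{42489858289319}{590970630}} = \frac{590970630}{42489858289319}$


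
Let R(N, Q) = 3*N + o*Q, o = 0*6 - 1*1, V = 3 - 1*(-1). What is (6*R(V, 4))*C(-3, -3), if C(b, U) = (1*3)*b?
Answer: -432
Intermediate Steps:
V = 4 (V = 3 + 1 = 4)
C(b, U) = 3*b
o = -1 (o = 0 - 1 = -1)
R(N, Q) = -Q + 3*N (R(N, Q) = 3*N - Q = -Q + 3*N)
(6*R(V, 4))*C(-3, -3) = (6*(-1*4 + 3*4))*(3*(-3)) = (6*(-4 + 12))*(-9) = (6*8)*(-9) = 48*(-9) = -432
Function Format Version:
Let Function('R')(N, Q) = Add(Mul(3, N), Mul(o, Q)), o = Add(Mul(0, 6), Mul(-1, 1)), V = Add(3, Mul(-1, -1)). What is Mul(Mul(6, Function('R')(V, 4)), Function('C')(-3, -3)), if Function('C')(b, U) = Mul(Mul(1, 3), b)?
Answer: -432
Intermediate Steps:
V = 4 (V = Add(3, 1) = 4)
Function('C')(b, U) = Mul(3, b)
o = -1 (o = Add(0, -1) = -1)
Function('R')(N, Q) = Add(Mul(-1, Q), Mul(3, N)) (Function('R')(N, Q) = Add(Mul(3, N), Mul(-1, Q)) = Add(Mul(-1, Q), Mul(3, N)))
Mul(Mul(6, Function('R')(V, 4)), Function('C')(-3, -3)) = Mul(Mul(6, Add(Mul(-1, 4), Mul(3, 4))), Mul(3, -3)) = Mul(Mul(6, Add(-4, 12)), -9) = Mul(Mul(6, 8), -9) = Mul(48, -9) = -432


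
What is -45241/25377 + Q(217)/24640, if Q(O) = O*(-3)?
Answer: -14691671/8120640 ≈ -1.8092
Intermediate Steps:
Q(O) = -3*O
-45241/25377 + Q(217)/24640 = -45241/25377 - 3*217/24640 = -45241*1/25377 - 651*1/24640 = -45241/25377 - 93/3520 = -14691671/8120640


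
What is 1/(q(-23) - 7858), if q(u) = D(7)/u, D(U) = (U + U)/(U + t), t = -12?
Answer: -115/903656 ≈ -0.00012726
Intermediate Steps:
D(U) = 2*U/(-12 + U) (D(U) = (U + U)/(U - 12) = (2*U)/(-12 + U) = 2*U/(-12 + U))
q(u) = -14/(5*u) (q(u) = (2*7/(-12 + 7))/u = (2*7/(-5))/u = (2*7*(-⅕))/u = -14/(5*u))
1/(q(-23) - 7858) = 1/(-14/5/(-23) - 7858) = 1/(-14/5*(-1/23) - 7858) = 1/(14/115 - 7858) = 1/(-903656/115) = -115/903656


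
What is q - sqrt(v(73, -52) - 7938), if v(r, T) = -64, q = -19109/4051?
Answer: -19109/4051 - I*sqrt(8002) ≈ -4.7171 - 89.454*I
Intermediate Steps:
q = -19109/4051 (q = -19109*1/4051 = -19109/4051 ≈ -4.7171)
q - sqrt(v(73, -52) - 7938) = -19109/4051 - sqrt(-64 - 7938) = -19109/4051 - sqrt(-8002) = -19109/4051 - I*sqrt(8002)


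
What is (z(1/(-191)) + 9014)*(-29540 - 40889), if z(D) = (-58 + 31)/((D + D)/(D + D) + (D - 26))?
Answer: -1010797501003/1592 ≈ -6.3492e+8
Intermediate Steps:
z(D) = -27/(-25 + D) (z(D) = -27/((2*D)/((2*D)) + (-26 + D)) = -27/((2*D)*(1/(2*D)) + (-26 + D)) = -27/(1 + (-26 + D)) = -27/(-25 + D))
(z(1/(-191)) + 9014)*(-29540 - 40889) = (-27/(-25 + 1/(-191)) + 9014)*(-29540 - 40889) = (-27/(-25 - 1/191) + 9014)*(-70429) = (-27/(-4776/191) + 9014)*(-70429) = (-27*(-191/4776) + 9014)*(-70429) = (1719/1592 + 9014)*(-70429) = (14352007/1592)*(-70429) = -1010797501003/1592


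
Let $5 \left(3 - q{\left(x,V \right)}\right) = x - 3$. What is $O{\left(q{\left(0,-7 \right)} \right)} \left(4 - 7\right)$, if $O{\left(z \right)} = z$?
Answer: $- \frac{54}{5} \approx -10.8$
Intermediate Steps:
$q{\left(x,V \right)} = \frac{18}{5} - \frac{x}{5}$ ($q{\left(x,V \right)} = 3 - \frac{x - 3}{5} = 3 - \frac{-3 + x}{5} = 3 - \left(- \frac{3}{5} + \frac{x}{5}\right) = \frac{18}{5} - \frac{x}{5}$)
$O{\left(q{\left(0,-7 \right)} \right)} \left(4 - 7\right) = \left(\frac{18}{5} - 0\right) \left(4 - 7\right) = \left(\frac{18}{5} + 0\right) \left(4 - 7\right) = \frac{18}{5} \left(-3\right) = - \frac{54}{5}$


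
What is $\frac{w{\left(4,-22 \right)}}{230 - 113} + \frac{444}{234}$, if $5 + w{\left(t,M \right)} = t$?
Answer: $\frac{17}{9} \approx 1.8889$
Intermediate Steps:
$w{\left(t,M \right)} = -5 + t$
$\frac{w{\left(4,-22 \right)}}{230 - 113} + \frac{444}{234} = \frac{-5 + 4}{230 - 113} + \frac{444}{234} = - \frac{1}{230 - 113} + 444 \cdot \frac{1}{234} = - \frac{1}{117} + \frac{74}{39} = \frac{17}{9}$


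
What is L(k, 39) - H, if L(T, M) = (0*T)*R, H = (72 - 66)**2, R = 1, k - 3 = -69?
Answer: -36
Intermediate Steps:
k = -66 (k = 3 - 69 = -66)
H = 36 (H = 6**2 = 36)
L(T, M) = 0 (L(T, M) = (0*T)*1 = 0*1 = 0)
L(k, 39) - H = 0 - 1*36 = 0 - 36 = -36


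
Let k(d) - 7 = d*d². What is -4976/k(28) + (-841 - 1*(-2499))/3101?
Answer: 2996778/9727837 ≈ 0.30806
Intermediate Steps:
k(d) = 7 + d³ (k(d) = 7 + d*d² = 7 + d³)
-4976/k(28) + (-841 - 1*(-2499))/3101 = -4976/(7 + 28³) + (-841 - 1*(-2499))/3101 = -4976/(7 + 21952) + (-841 + 2499)*(1/3101) = -4976/21959 + 1658*(1/3101) = -4976*1/21959 + 1658/3101 = -4976/21959 + 1658/3101 = 2996778/9727837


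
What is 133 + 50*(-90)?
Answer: -4367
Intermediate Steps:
133 + 50*(-90) = 133 - 4500 = -4367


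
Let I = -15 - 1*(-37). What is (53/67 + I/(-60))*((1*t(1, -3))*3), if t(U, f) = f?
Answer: -2559/670 ≈ -3.8194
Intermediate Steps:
I = 22 (I = -15 + 37 = 22)
(53/67 + I/(-60))*((1*t(1, -3))*3) = (53/67 + 22/(-60))*((1*(-3))*3) = (53*(1/67) + 22*(-1/60))*(-3*3) = (53/67 - 11/30)*(-9) = (853/2010)*(-9) = -2559/670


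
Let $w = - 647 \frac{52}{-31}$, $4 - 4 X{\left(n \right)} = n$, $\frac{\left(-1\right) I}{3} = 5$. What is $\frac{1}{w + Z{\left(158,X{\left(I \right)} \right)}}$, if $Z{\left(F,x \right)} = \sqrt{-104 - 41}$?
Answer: $\frac{1042964}{1132058081} - \frac{961 i \sqrt{145}}{1132058081} \approx 0.0009213 - 1.0222 \cdot 10^{-5} i$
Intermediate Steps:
$I = -15$ ($I = \left(-3\right) 5 = -15$)
$X{\left(n \right)} = 1 - \frac{n}{4}$
$Z{\left(F,x \right)} = i \sqrt{145}$ ($Z{\left(F,x \right)} = \sqrt{-145} = i \sqrt{145}$)
$w = \frac{33644}{31}$ ($w = - 647 \cdot 52 \left(- \frac{1}{31}\right) = \left(-647\right) \left(- \frac{52}{31}\right) = \frac{33644}{31} \approx 1085.3$)
$\frac{1}{w + Z{\left(158,X{\left(I \right)} \right)}} = \frac{1}{\frac{33644}{31} + i \sqrt{145}}$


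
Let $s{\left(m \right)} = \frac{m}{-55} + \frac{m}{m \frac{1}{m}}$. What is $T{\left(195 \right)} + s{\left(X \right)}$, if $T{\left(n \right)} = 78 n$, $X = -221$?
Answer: $\frac{824616}{55} \approx 14993.0$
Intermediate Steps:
$s{\left(m \right)} = \frac{54 m}{55}$ ($s{\left(m \right)} = m \left(- \frac{1}{55}\right) + \frac{m}{1} = - \frac{m}{55} + m 1 = - \frac{m}{55} + m = \frac{54 m}{55}$)
$T{\left(195 \right)} + s{\left(X \right)} = 78 \cdot 195 + \frac{54}{55} \left(-221\right) = 15210 - \frac{11934}{55} = \frac{824616}{55}$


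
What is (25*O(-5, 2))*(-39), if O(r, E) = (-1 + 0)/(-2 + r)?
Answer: -975/7 ≈ -139.29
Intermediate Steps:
O(r, E) = -1/(-2 + r)
(25*O(-5, 2))*(-39) = (25*(-1/(-2 - 5)))*(-39) = (25*(-1/(-7)))*(-39) = (25*(-1*(-⅐)))*(-39) = (25*(⅐))*(-39) = (25/7)*(-39) = -975/7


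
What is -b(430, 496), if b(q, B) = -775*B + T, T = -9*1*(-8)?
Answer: 384328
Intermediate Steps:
T = 72 (T = -9*(-8) = 72)
b(q, B) = 72 - 775*B (b(q, B) = -775*B + 72 = 72 - 775*B)
-b(430, 496) = -(72 - 775*496) = -(72 - 384400) = -1*(-384328) = 384328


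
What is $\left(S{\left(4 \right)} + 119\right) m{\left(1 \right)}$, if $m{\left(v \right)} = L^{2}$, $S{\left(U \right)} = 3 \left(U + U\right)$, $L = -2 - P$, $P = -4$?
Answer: $572$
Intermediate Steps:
$L = 2$ ($L = -2 - -4 = -2 + 4 = 2$)
$S{\left(U \right)} = 6 U$ ($S{\left(U \right)} = 3 \cdot 2 U = 6 U$)
$m{\left(v \right)} = 4$ ($m{\left(v \right)} = 2^{2} = 4$)
$\left(S{\left(4 \right)} + 119\right) m{\left(1 \right)} = \left(6 \cdot 4 + 119\right) 4 = \left(24 + 119\right) 4 = 143 \cdot 4 = 572$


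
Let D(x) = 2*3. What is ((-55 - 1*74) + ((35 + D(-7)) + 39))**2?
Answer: 2401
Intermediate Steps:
D(x) = 6
((-55 - 1*74) + ((35 + D(-7)) + 39))**2 = ((-55 - 1*74) + ((35 + 6) + 39))**2 = ((-55 - 74) + (41 + 39))**2 = (-129 + 80)**2 = (-49)**2 = 2401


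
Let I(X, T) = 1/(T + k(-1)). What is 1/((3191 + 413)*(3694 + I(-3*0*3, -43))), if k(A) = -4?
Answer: 47/625715668 ≈ 7.5114e-8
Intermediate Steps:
I(X, T) = 1/(-4 + T) (I(X, T) = 1/(T - 4) = 1/(-4 + T))
1/((3191 + 413)*(3694 + I(-3*0*3, -43))) = 1/((3191 + 413)*(3694 + 1/(-4 - 43))) = 1/(3604*(3694 + 1/(-47))) = 1/(3604*(3694 - 1/47)) = 1/(3604*(173617/47)) = 1/(625715668/47) = 47/625715668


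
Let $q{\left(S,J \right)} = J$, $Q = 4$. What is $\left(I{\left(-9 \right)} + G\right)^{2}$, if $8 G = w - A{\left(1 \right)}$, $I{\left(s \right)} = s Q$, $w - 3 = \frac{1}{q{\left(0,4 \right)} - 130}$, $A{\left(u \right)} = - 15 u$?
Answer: $\frac{1157428441}{1016064} \approx 1139.1$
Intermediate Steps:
$w = \frac{377}{126}$ ($w = 3 + \frac{1}{4 - 130} = 3 + \frac{1}{-126} = 3 - \frac{1}{126} = \frac{377}{126} \approx 2.9921$)
$I{\left(s \right)} = 4 s$ ($I{\left(s \right)} = s 4 = 4 s$)
$G = \frac{2267}{1008}$ ($G = \frac{\frac{377}{126} - \left(-15\right) 1}{8} = \frac{\frac{377}{126} - -15}{8} = \frac{\frac{377}{126} + 15}{8} = \frac{1}{8} \cdot \frac{2267}{126} = \frac{2267}{1008} \approx 2.249$)
$\left(I{\left(-9 \right)} + G\right)^{2} = \left(4 \left(-9\right) + \frac{2267}{1008}\right)^{2} = \left(-36 + \frac{2267}{1008}\right)^{2} = \left(- \frac{34021}{1008}\right)^{2} = \frac{1157428441}{1016064}$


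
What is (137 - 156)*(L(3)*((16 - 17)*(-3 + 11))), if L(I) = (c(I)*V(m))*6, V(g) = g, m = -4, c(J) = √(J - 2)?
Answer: -3648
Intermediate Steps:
c(J) = √(-2 + J)
L(I) = -24*√(-2 + I) (L(I) = (√(-2 + I)*(-4))*6 = -4*√(-2 + I)*6 = -24*√(-2 + I))
(137 - 156)*(L(3)*((16 - 17)*(-3 + 11))) = (137 - 156)*((-24*√(-2 + 3))*((16 - 17)*(-3 + 11))) = -19*(-24*√1)*(-1*8) = -19*(-24*1)*(-8) = -(-456)*(-8) = -19*192 = -3648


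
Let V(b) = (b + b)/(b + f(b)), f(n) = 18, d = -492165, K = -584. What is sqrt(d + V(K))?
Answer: I*sqrt(39416837413)/283 ≈ 701.54*I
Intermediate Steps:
V(b) = 2*b/(18 + b) (V(b) = (b + b)/(b + 18) = (2*b)/(18 + b) = 2*b/(18 + b))
sqrt(d + V(K)) = sqrt(-492165 + 2*(-584)/(18 - 584)) = sqrt(-492165 + 2*(-584)/(-566)) = sqrt(-492165 + 2*(-584)*(-1/566)) = sqrt(-492165 + 584/283) = sqrt(-139282111/283) = I*sqrt(39416837413)/283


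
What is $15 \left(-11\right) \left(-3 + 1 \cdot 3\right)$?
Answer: $0$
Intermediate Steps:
$15 \left(-11\right) \left(-3 + 1 \cdot 3\right) = - 165 \left(-3 + 3\right) = \left(-165\right) 0 = 0$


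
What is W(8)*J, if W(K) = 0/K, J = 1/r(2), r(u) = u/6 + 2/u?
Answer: 0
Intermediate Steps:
r(u) = 2/u + u/6 (r(u) = u*(1/6) + 2/u = u/6 + 2/u = 2/u + u/6)
J = 3/4 (J = 1/(2/2 + (1/6)*2) = 1/(2*(1/2) + 1/3) = 1/(1 + 1/3) = 1/(4/3) = 3/4 ≈ 0.75000)
W(K) = 0
W(8)*J = 0*(3/4) = 0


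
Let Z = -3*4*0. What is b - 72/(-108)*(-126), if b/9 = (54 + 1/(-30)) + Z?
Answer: 4017/10 ≈ 401.70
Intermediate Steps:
Z = 0 (Z = -12*0 = 0)
b = 4857/10 (b = 9*((54 + 1/(-30)) + 0) = 9*((54 - 1/30) + 0) = 9*(1619/30 + 0) = 9*(1619/30) = 4857/10 ≈ 485.70)
b - 72/(-108)*(-126) = 4857/10 - 72/(-108)*(-126) = 4857/10 - 72*(-1/108)*(-126) = 4857/10 + (⅔)*(-126) = 4857/10 - 84 = 4017/10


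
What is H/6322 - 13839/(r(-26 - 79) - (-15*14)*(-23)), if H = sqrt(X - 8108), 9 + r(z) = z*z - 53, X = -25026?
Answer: -13839/6133 + I*sqrt(33134)/6322 ≈ -2.2565 + 0.028793*I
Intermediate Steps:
r(z) = -62 + z**2 (r(z) = -9 + (z*z - 53) = -9 + (z**2 - 53) = -9 + (-53 + z**2) = -62 + z**2)
H = I*sqrt(33134) (H = sqrt(-25026 - 8108) = sqrt(-33134) = I*sqrt(33134) ≈ 182.03*I)
H/6322 - 13839/(r(-26 - 79) - (-15*14)*(-23)) = (I*sqrt(33134))/6322 - 13839/((-62 + (-26 - 79)**2) - (-15*14)*(-23)) = (I*sqrt(33134))*(1/6322) - 13839/((-62 + (-105)**2) - (-210)*(-23)) = I*sqrt(33134)/6322 - 13839/((-62 + 11025) - 1*4830) = I*sqrt(33134)/6322 - 13839/(10963 - 4830) = I*sqrt(33134)/6322 - 13839/6133 = -13839/6133 + I*sqrt(33134)/6322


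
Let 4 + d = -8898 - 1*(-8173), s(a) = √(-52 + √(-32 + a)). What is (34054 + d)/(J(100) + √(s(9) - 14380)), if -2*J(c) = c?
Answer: -33325/(50 - √(-14380 + √(-52 + I*√23))) ≈ -98.672 - 236.79*I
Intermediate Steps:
J(c) = -c/2
d = -729 (d = -4 + (-8898 - 1*(-8173)) = -4 + (-8898 + 8173) = -4 - 725 = -729)
(34054 + d)/(J(100) + √(s(9) - 14380)) = (34054 - 729)/(-½*100 + √(√(-52 + √(-32 + 9)) - 14380)) = 33325/(-50 + √(√(-52 + √(-23)) - 14380)) = 33325/(-50 + √(√(-52 + I*√23) - 14380)) = 33325/(-50 + √(-14380 + √(-52 + I*√23)))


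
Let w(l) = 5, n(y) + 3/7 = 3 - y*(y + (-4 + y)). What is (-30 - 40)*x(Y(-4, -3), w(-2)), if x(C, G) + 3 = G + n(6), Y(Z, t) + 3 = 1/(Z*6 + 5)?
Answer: 3040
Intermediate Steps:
n(y) = 18/7 - y*(-4 + 2*y) (n(y) = -3/7 + (3 - y*(y + (-4 + y))) = -3/7 + (3 - y*(-4 + 2*y)) = 18/7 - y*(-4 + 2*y))
Y(Z, t) = -3 + 1/(5 + 6*Z) (Y(Z, t) = -3 + 1/(Z*6 + 5) = -3 + 1/(6*Z + 5) = -3 + 1/(5 + 6*Z))
x(C, G) = -339/7 + G (x(C, G) = -3 + (G + (18/7 - 2*6**2 + 4*6)) = -3 + (G + (18/7 - 2*36 + 24)) = -3 + (G + (18/7 - 72 + 24)) = -3 + (G - 318/7) = -3 + (-318/7 + G) = -339/7 + G)
(-30 - 40)*x(Y(-4, -3), w(-2)) = (-30 - 40)*(-339/7 + 5) = -70*(-304/7) = 3040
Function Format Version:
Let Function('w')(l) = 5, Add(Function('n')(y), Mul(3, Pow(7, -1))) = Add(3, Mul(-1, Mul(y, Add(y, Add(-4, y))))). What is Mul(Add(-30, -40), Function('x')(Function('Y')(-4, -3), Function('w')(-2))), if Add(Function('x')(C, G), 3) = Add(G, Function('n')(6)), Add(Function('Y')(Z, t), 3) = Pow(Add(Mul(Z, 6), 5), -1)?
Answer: 3040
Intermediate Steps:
Function('n')(y) = Add(Rational(18, 7), Mul(-1, y, Add(-4, Mul(2, y)))) (Function('n')(y) = Add(Rational(-3, 7), Add(3, Mul(-1, Mul(y, Add(y, Add(-4, y)))))) = Add(Rational(-3, 7), Add(3, Mul(-1, Mul(y, Add(-4, Mul(2, y)))))) = Add(Rational(-3, 7), Add(3, Mul(-1, y, Add(-4, Mul(2, y))))) = Add(Rational(18, 7), Mul(-1, y, Add(-4, Mul(2, y)))))
Function('Y')(Z, t) = Add(-3, Pow(Add(5, Mul(6, Z)), -1)) (Function('Y')(Z, t) = Add(-3, Pow(Add(Mul(Z, 6), 5), -1)) = Add(-3, Pow(Add(Mul(6, Z), 5), -1)) = Add(-3, Pow(Add(5, Mul(6, Z)), -1)))
Function('x')(C, G) = Add(Rational(-339, 7), G) (Function('x')(C, G) = Add(-3, Add(G, Add(Rational(18, 7), Mul(-2, Pow(6, 2)), Mul(4, 6)))) = Add(-3, Add(G, Add(Rational(18, 7), Mul(-2, 36), 24))) = Add(-3, Add(G, Add(Rational(18, 7), -72, 24))) = Add(-3, Add(G, Rational(-318, 7))) = Add(-3, Add(Rational(-318, 7), G)) = Add(Rational(-339, 7), G))
Mul(Add(-30, -40), Function('x')(Function('Y')(-4, -3), Function('w')(-2))) = Mul(Add(-30, -40), Add(Rational(-339, 7), 5)) = Mul(-70, Rational(-304, 7)) = 3040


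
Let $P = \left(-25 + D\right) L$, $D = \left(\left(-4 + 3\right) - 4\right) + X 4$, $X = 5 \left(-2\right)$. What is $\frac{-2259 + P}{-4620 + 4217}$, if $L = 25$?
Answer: $\frac{4009}{403} \approx 9.9479$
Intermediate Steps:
$X = -10$
$D = -45$ ($D = \left(\left(-4 + 3\right) - 4\right) - 40 = \left(-1 - 4\right) - 40 = -5 - 40 = -45$)
$P = -1750$ ($P = \left(-25 - 45\right) 25 = \left(-70\right) 25 = -1750$)
$\frac{-2259 + P}{-4620 + 4217} = \frac{-2259 - 1750}{-4620 + 4217} = - \frac{4009}{-403} = \left(-4009\right) \left(- \frac{1}{403}\right) = \frac{4009}{403}$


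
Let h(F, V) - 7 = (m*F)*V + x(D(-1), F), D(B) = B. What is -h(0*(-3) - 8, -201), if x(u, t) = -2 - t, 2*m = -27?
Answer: 21695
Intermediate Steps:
m = -27/2 (m = (½)*(-27) = -27/2 ≈ -13.500)
h(F, V) = 5 - F - 27*F*V/2 (h(F, V) = 7 + ((-27*F/2)*V + (-2 - F)) = 7 + (-27*F*V/2 + (-2 - F)) = 7 + (-2 - F - 27*F*V/2) = 5 - F - 27*F*V/2)
-h(0*(-3) - 8, -201) = -(5 - (0*(-3) - 8) - 27/2*(0*(-3) - 8)*(-201)) = -(5 - (0 - 8) - 27/2*(0 - 8)*(-201)) = -(5 - 1*(-8) - 27/2*(-8)*(-201)) = -(5 + 8 - 21708) = -1*(-21695) = 21695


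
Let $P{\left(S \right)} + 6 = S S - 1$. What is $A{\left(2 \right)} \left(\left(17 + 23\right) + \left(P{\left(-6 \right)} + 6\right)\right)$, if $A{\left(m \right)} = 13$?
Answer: $975$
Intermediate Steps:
$P{\left(S \right)} = -7 + S^{2}$ ($P{\left(S \right)} = -6 + \left(S S - 1\right) = -6 + \left(S^{2} - 1\right) = -6 + \left(-1 + S^{2}\right) = -7 + S^{2}$)
$A{\left(2 \right)} \left(\left(17 + 23\right) + \left(P{\left(-6 \right)} + 6\right)\right) = 13 \left(\left(17 + 23\right) + \left(\left(-7 + \left(-6\right)^{2}\right) + 6\right)\right) = 13 \left(40 + \left(\left(-7 + 36\right) + 6\right)\right) = 13 \left(40 + \left(29 + 6\right)\right) = 13 \left(40 + 35\right) = 13 \cdot 75 = 975$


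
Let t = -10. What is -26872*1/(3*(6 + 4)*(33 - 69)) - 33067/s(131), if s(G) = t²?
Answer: -825629/2700 ≈ -305.79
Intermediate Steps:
s(G) = 100 (s(G) = (-10)² = 100)
-26872*1/(3*(6 + 4)*(33 - 69)) - 33067/s(131) = -26872*1/(3*(6 + 4)*(33 - 69)) - 33067/100 = -26872/((10*3)*(-36)) - 33067*1/100 = -26872/(30*(-36)) - 33067/100 = -26872/(-1080) - 33067/100 = -26872*(-1/1080) - 33067/100 = 3359/135 - 33067/100 = -825629/2700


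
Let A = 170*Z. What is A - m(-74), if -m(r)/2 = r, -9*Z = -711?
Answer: 13282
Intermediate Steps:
Z = 79 (Z = -⅑*(-711) = 79)
m(r) = -2*r
A = 13430 (A = 170*79 = 13430)
A - m(-74) = 13430 - (-2)*(-74) = 13430 - 1*148 = 13430 - 148 = 13282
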